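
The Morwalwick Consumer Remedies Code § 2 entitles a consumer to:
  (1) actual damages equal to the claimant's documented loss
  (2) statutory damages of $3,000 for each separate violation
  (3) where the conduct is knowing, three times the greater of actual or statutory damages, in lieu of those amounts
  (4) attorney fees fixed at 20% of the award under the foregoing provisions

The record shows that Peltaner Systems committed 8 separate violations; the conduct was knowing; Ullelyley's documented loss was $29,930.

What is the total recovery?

Statutory damages: 8 × $3,000 = $24,000
Greater of actual damages ($29,930) or statutory damages ($24,000): $29,930
Trebled: 3 × $29,930 = $89,790
Attorney fees: 20% of $89,790 = $17,958
Total recovery: $89,790 + $17,958 = $107,748

Total recovery: $107,748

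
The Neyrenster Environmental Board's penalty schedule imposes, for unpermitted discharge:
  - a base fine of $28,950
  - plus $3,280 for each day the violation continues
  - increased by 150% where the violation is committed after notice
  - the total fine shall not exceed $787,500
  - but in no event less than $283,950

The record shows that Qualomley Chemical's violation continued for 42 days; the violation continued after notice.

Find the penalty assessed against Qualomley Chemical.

$416,775

Per-day component: 42 × $3,280 = $137,760
Base plus per-day: $28,950 + $137,760 = $166,710
Enhancement: 150% of $166,710 = $250,065
Enhanced fine: $166,710 + $250,065 = $416,775
Cap at $787,500: $416,775 is within the cap, no reduction.
Minimum $283,950: $416,775 meets the minimum, no increase.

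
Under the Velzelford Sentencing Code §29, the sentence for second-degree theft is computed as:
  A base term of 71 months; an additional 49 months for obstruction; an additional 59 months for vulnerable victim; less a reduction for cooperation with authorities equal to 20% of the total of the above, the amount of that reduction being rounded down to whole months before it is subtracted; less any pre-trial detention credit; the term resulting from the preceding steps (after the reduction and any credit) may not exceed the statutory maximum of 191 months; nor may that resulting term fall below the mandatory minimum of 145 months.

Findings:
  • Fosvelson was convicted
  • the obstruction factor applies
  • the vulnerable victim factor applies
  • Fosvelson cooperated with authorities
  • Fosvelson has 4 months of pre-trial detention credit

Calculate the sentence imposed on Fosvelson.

Obstruction enhancement: +49 months
Vulnerable victim enhancement: +59 months
Adjusted term: 71 months + 49 months + 59 months = 179 months
Cooperation with authorities reduction: 20% of 179 months = 35 months (rounded down)
After reduction: 179 − 35 = 144 months
Less pre-trial detention credit: 144 months − 4 months = 140 months
Cap at 191 months: 140 months is within the cap, no reduction.
Minimum 145 months: 140 months is below the minimum → 145 months

145 months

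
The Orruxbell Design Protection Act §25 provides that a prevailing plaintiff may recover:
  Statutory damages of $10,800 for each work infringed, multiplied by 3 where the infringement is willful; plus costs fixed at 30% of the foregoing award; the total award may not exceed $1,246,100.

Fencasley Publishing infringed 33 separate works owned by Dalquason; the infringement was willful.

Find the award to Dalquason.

$1,246,100

Statutory damages: 33 × $10,800 = $356,400
Trebled: 3 × $356,400 = $1,069,200
Costs: 30% of $1,069,200 = $320,760
Award plus costs: $1,069,200 + $320,760 = $1,389,960
Cap at $1,246,100: $1,389,960 exceeds the cap → $1,246,100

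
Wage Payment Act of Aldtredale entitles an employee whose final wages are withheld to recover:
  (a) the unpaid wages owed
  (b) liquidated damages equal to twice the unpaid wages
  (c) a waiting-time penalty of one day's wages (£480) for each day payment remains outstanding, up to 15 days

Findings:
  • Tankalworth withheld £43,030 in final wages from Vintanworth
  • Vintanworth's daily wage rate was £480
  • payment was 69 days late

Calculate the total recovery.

Doubled: 2 × £43,030 = £86,060
Penalty days: min(69, 15) = 15
Waiting-time penalty: 15 × £480 = £7,200
Total award: £43,030 + £86,060 + £7,200 = £136,290

£136,290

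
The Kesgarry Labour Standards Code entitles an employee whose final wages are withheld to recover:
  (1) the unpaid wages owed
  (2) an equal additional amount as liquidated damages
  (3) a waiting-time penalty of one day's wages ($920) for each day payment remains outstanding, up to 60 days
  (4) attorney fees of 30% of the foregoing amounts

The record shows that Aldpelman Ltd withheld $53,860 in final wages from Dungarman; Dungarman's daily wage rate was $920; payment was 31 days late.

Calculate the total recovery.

$177,112

Liquidated damages (equal amount): $53,860
Penalty days: min(31, 60) = 31
Waiting-time penalty: 31 × $920 = $28,520
Subtotal: $53,860 + $53,860 + $28,520 = $136,240
Attorney fees: 30% of $136,240 = $40,872
Total award: $136,240 + $40,872 = $177,112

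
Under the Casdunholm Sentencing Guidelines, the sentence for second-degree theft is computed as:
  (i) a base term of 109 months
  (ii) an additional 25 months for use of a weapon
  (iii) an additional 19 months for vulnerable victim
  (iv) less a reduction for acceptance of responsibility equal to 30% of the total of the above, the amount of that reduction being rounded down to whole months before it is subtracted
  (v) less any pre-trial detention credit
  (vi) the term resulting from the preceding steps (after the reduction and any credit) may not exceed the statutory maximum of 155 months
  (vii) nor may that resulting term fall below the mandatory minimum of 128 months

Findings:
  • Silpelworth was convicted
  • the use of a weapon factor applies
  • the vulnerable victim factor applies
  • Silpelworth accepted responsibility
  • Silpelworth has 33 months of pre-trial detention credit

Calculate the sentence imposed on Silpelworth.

Use of a weapon enhancement: +25 months
Vulnerable victim enhancement: +19 months
Adjusted term: 109 months + 25 months + 19 months = 153 months
Acceptance of responsibility reduction: 30% of 153 months = 45 months (rounded down)
After reduction: 153 − 45 = 108 months
Less pre-trial detention credit: 108 months − 33 months = 75 months
Cap at 155 months: 75 months is within the cap, no reduction.
Minimum 128 months: 75 months is below the minimum → 128 months

128 months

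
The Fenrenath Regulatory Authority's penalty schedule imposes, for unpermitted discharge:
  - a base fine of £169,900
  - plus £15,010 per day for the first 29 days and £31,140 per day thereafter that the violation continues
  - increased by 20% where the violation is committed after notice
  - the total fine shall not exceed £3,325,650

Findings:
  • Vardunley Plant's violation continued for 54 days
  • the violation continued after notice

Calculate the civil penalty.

First 29 days: 29 × £15,010 = £435,290
Remaining days: (54 − 29) × £31,140 = £778,500
Per-day component: £435,290 + £778,500 = £1,213,790
Base plus per-day: £169,900 + £1,213,790 = £1,383,690
Enhancement: 20% of £1,383,690 = £276,738
Enhanced fine: £1,383,690 + £276,738 = £1,660,428
Cap at £3,325,650: £1,660,428 is within the cap, no reduction.

Civil penalty: £1,660,428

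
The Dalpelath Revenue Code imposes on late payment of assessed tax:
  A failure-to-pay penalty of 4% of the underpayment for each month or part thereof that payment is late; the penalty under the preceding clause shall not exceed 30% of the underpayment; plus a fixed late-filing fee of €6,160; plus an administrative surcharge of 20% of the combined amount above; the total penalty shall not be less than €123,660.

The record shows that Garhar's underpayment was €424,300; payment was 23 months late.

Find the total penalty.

€160,140

Accrued rate: 4% × 23 = 92%, capped at 30% → 30%
Failure-to-pay penalty: 30% of €424,300 = €127,290
Penalty before surcharge: €127,290 + €6,160 = €133,450
Administrative surcharge: 20% of €133,450 = €26,690
Total penalty: €133,450 + €26,690 = €160,140
Minimum €123,660: €160,140 meets the minimum, no increase.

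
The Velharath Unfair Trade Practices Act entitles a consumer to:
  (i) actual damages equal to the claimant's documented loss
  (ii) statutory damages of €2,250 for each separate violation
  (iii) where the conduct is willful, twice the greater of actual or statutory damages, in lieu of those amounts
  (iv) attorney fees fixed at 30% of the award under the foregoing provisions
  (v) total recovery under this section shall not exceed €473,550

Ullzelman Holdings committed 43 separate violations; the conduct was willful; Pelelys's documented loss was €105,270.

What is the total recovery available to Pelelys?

Statutory damages: 43 × €2,250 = €96,750
Greater of actual damages (€105,270) or statutory damages (€96,750): €105,270
Doubled: 2 × €105,270 = €210,540
Attorney fees: 30% of €210,540 = €63,162
Total before cap: €210,540 + €63,162 = €273,702
Cap at €473,550: €273,702 is within the cap, no reduction.

€273,702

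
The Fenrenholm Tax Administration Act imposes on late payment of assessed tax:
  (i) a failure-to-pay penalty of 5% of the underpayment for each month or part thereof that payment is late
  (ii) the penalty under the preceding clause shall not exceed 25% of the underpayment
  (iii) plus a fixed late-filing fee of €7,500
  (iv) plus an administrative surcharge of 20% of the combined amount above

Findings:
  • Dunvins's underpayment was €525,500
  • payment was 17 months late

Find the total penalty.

€166,650

Accrued rate: 5% × 17 = 85%, capped at 25% → 25%
Failure-to-pay penalty: 25% of €525,500 = €131,375
Penalty before surcharge: €131,375 + €7,500 = €138,875
Administrative surcharge: 20% of €138,875 = €27,775
Total penalty: €138,875 + €27,775 = €166,650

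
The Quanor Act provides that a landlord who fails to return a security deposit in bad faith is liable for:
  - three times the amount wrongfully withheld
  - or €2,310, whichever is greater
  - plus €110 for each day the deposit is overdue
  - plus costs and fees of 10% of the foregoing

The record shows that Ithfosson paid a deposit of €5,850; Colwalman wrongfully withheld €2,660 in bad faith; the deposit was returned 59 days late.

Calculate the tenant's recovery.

Trebled: 3 × €2,660 = €7,980
Minimum €2,310: €7,980 meets the minimum, no increase.
Late-return penalty: 59 × €110 = €6,490
Damages plus late penalty: €7,980 + €6,490 = €14,470
Costs and fees: 10% of €14,470 = €1,447
Total recovery: €14,470 + €1,447 = €15,917

€15,917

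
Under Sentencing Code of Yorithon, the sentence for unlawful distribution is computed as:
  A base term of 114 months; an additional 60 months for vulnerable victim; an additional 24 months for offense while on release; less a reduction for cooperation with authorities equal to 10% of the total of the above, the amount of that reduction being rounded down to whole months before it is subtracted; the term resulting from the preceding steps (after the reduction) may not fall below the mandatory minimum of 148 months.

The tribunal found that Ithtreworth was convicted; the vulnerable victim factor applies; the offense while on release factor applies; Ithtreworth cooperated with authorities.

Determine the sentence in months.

179 months

Vulnerable victim enhancement: +60 months
Offense while on release enhancement: +24 months
Adjusted term: 114 months + 60 months + 24 months = 198 months
Cooperation with authorities reduction: 10% of 198 months = 19 months (rounded down)
After reduction: 198 − 19 = 179 months
Minimum 148 months: 179 months meets the minimum, no increase.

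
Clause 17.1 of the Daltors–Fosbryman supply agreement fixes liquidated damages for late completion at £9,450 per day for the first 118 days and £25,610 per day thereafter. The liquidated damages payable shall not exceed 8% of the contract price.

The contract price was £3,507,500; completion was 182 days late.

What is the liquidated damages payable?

First 118 days: 118 × £9,450 = £1,115,100
Remaining days: (182 − 118) × £25,610 = £1,639,040
Accrued per-day damages: £1,115,100 + £1,639,040 = £2,754,140
Cap: 8% of £3,507,500 = £280,600
Cap at £280,600: £2,754,140 exceeds the cap → £280,600

£280,600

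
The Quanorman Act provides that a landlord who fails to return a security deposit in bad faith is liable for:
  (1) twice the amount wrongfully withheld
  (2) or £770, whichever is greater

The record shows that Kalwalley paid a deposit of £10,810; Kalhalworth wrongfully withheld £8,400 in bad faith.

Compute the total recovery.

Doubled: 2 × £8,400 = £16,800
Minimum £770: £16,800 meets the minimum, no increase.

Recovery: £16,800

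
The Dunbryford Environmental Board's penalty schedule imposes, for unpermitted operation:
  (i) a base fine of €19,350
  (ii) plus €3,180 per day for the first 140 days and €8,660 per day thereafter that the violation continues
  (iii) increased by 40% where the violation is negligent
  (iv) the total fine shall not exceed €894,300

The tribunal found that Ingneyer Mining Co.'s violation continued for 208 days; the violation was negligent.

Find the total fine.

€894,300

First 140 days: 140 × €3,180 = €445,200
Remaining days: (208 − 140) × €8,660 = €588,880
Per-day component: €445,200 + €588,880 = €1,034,080
Base plus per-day: €19,350 + €1,034,080 = €1,053,430
Enhancement: 40% of €1,053,430 = €421,372
Enhanced fine: €1,053,430 + €421,372 = €1,474,802
Cap at €894,300: €1,474,802 exceeds the cap → €894,300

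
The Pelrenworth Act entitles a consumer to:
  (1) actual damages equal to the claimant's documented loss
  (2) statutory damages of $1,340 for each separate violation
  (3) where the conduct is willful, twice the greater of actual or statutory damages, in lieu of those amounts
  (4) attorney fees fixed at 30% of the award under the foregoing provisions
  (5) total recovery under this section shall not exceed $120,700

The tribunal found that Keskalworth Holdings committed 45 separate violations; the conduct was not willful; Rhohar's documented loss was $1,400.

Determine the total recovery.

$80,210

Statutory damages: 45 × $1,340 = $60,300
Conduct not willful: the in-lieu enhancement does not apply.
Actual plus statutory damages: $1,400 + $60,300 = $61,700
Attorney fees: 30% of $61,700 = $18,510
Total before cap: $61,700 + $18,510 = $80,210
Cap at $120,700: $80,210 is within the cap, no reduction.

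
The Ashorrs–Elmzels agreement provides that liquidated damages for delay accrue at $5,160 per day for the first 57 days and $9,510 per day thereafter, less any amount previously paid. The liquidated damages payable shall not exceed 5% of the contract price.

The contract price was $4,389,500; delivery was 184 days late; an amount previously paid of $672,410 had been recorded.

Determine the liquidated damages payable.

$219,475

First 57 days: 57 × $5,160 = $294,120
Remaining days: (184 − 57) × $9,510 = $1,207,770
Accrued per-day damages: $294,120 + $1,207,770 = $1,501,890
Less amount previously paid: $1,501,890 − $672,410 = $829,480
Cap: 5% of $4,389,500 = $219,475
Cap at $219,475: $829,480 exceeds the cap → $219,475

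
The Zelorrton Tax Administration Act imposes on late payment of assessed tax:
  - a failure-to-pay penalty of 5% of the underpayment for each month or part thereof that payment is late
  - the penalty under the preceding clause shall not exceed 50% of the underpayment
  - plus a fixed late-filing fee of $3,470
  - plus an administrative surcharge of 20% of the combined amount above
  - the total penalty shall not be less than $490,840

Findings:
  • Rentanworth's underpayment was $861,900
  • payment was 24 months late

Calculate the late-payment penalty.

$521,304

Accrued rate: 5% × 24 = 120%, capped at 50% → 50%
Failure-to-pay penalty: 50% of $861,900 = $430,950
Penalty before surcharge: $430,950 + $3,470 = $434,420
Administrative surcharge: 20% of $434,420 = $86,884
Total penalty: $434,420 + $86,884 = $521,304
Minimum $490,840: $521,304 meets the minimum, no increase.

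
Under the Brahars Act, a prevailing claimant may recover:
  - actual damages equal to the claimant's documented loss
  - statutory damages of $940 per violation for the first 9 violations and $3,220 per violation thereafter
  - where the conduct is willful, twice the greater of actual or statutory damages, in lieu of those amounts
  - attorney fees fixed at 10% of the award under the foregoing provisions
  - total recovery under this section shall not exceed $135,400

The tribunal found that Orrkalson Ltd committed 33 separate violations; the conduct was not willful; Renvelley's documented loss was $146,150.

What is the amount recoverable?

$135,400

First 9 violations: 9 × $940 = $8,460
Remaining violations: (33 − 9) × $3,220 = $77,280
Statutory damages: $8,460 + $77,280 = $85,740
Conduct not willful: the in-lieu enhancement does not apply.
Actual plus statutory damages: $146,150 + $85,740 = $231,890
Attorney fees: 10% of $231,890 = $23,189
Total before cap: $231,890 + $23,189 = $255,079
Cap at $135,400: $255,079 exceeds the cap → $135,400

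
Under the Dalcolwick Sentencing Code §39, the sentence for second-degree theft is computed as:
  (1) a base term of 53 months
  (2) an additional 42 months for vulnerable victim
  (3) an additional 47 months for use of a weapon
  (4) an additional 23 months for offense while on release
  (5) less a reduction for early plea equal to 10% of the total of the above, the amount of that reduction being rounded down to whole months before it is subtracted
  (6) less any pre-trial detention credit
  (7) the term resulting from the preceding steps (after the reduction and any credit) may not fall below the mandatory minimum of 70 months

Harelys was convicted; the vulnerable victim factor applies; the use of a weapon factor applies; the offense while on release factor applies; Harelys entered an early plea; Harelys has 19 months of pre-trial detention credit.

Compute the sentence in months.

Vulnerable victim enhancement: +42 months
Use of a weapon enhancement: +47 months
Offense while on release enhancement: +23 months
Adjusted term: 53 months + 42 months + 47 months + 23 months = 165 months
Early plea reduction: 10% of 165 months = 16 months (rounded down)
After reduction: 165 − 16 = 149 months
Less pre-trial detention credit: 149 months − 19 months = 130 months
Minimum 70 months: 130 months meets the minimum, no increase.

130 months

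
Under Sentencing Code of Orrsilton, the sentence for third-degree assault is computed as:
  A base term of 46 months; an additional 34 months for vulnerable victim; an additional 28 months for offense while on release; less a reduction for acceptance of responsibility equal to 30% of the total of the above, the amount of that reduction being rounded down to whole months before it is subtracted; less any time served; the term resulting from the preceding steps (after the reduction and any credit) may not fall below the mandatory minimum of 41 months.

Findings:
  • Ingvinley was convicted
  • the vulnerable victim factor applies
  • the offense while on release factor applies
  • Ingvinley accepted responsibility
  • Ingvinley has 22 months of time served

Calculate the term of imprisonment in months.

54 months

Vulnerable victim enhancement: +34 months
Offense while on release enhancement: +28 months
Adjusted term: 46 months + 34 months + 28 months = 108 months
Acceptance of responsibility reduction: 30% of 108 months = 32 months (rounded down)
After reduction: 108 − 32 = 76 months
Less time served: 76 months − 22 months = 54 months
Minimum 41 months: 54 months meets the minimum, no increase.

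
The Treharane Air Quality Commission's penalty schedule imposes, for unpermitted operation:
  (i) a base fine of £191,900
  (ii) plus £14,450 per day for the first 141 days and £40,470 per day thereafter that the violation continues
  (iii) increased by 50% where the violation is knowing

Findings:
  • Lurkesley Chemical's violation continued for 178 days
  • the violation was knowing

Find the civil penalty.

Civil penalty: £5,590,110

First 141 days: 141 × £14,450 = £2,037,450
Remaining days: (178 − 141) × £40,470 = £1,497,390
Per-day component: £2,037,450 + £1,497,390 = £3,534,840
Base plus per-day: £191,900 + £3,534,840 = £3,726,740
Enhancement: 50% of £3,726,740 = £1,863,370
Enhanced fine: £3,726,740 + £1,863,370 = £5,590,110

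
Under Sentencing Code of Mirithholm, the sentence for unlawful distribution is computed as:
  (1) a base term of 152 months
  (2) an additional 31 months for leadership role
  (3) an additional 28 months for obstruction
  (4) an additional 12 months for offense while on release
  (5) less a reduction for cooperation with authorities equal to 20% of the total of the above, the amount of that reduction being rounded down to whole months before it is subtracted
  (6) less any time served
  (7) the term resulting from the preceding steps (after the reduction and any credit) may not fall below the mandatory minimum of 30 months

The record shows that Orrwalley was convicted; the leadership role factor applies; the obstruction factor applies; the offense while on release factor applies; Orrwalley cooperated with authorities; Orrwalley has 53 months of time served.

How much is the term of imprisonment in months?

126 months

Leadership role enhancement: +31 months
Obstruction enhancement: +28 months
Offense while on release enhancement: +12 months
Adjusted term: 152 months + 31 months + 28 months + 12 months = 223 months
Cooperation with authorities reduction: 20% of 223 months = 44 months (rounded down)
After reduction: 223 − 44 = 179 months
Less time served: 179 months − 53 months = 126 months
Minimum 30 months: 126 months meets the minimum, no increase.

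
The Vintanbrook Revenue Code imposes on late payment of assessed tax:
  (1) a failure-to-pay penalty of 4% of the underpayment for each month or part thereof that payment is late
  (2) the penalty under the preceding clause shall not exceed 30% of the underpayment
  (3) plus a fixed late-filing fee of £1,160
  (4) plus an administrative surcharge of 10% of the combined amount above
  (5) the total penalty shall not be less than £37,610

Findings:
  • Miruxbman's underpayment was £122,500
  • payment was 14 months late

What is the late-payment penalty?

£41,701

Accrued rate: 4% × 14 = 56%, capped at 30% → 30%
Failure-to-pay penalty: 30% of £122,500 = £36,750
Penalty before surcharge: £36,750 + £1,160 = £37,910
Administrative surcharge: 10% of £37,910 = £3,791
Total penalty: £37,910 + £3,791 = £41,701
Minimum £37,610: £41,701 meets the minimum, no increase.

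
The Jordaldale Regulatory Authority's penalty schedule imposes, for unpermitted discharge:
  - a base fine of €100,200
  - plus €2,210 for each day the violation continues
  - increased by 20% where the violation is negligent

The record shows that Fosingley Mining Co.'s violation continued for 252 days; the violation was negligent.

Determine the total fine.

Civil penalty: €788,544

Per-day component: 252 × €2,210 = €556,920
Base plus per-day: €100,200 + €556,920 = €657,120
Enhancement: 20% of €657,120 = €131,424
Enhanced fine: €657,120 + €131,424 = €788,544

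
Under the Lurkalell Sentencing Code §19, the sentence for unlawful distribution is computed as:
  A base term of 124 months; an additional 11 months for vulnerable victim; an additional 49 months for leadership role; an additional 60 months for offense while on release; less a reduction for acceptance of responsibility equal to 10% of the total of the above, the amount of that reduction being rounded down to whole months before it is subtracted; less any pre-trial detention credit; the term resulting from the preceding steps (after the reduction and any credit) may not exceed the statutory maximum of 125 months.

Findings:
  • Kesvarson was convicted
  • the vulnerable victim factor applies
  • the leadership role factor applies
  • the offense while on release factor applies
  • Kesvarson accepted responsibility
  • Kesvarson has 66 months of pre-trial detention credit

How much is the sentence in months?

125 months

Vulnerable victim enhancement: +11 months
Leadership role enhancement: +49 months
Offense while on release enhancement: +60 months
Adjusted term: 124 months + 11 months + 49 months + 60 months = 244 months
Acceptance of responsibility reduction: 10% of 244 months = 24 months (rounded down)
After reduction: 244 − 24 = 220 months
Less pre-trial detention credit: 220 months − 66 months = 154 months
Cap at 125 months: 154 months exceeds the cap → 125 months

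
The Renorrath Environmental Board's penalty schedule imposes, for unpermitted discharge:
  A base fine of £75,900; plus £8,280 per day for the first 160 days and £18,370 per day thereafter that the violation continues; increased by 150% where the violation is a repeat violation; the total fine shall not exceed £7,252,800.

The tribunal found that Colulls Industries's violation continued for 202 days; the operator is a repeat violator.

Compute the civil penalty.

First 160 days: 160 × £8,280 = £1,324,800
Remaining days: (202 − 160) × £18,370 = £771,540
Per-day component: £1,324,800 + £771,540 = £2,096,340
Base plus per-day: £75,900 + £2,096,340 = £2,172,240
Enhancement: 150% of £2,172,240 = £3,258,360
Enhanced fine: £2,172,240 + £3,258,360 = £5,430,600
Cap at £7,252,800: £5,430,600 is within the cap, no reduction.

£5,430,600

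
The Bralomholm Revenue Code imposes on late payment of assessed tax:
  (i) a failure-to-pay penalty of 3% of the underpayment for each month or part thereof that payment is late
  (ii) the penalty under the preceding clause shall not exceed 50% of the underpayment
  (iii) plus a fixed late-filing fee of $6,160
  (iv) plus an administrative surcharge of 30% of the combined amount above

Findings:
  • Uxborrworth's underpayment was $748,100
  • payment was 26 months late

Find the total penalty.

$494,273

Accrued rate: 3% × 26 = 78%, capped at 50% → 50%
Failure-to-pay penalty: 50% of $748,100 = $374,050
Penalty before surcharge: $374,050 + $6,160 = $380,210
Administrative surcharge: 30% of $380,210 = $114,063
Total penalty: $380,210 + $114,063 = $494,273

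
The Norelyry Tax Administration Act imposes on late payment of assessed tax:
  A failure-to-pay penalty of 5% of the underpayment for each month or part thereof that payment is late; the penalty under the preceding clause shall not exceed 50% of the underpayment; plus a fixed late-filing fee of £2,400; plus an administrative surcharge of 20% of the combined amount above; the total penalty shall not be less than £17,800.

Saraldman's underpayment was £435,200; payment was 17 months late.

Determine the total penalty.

£264,000

Accrued rate: 5% × 17 = 85%, capped at 50% → 50%
Failure-to-pay penalty: 50% of £435,200 = £217,600
Penalty before surcharge: £217,600 + £2,400 = £220,000
Administrative surcharge: 20% of £220,000 = £44,000
Total penalty: £220,000 + £44,000 = £264,000
Minimum £17,800: £264,000 meets the minimum, no increase.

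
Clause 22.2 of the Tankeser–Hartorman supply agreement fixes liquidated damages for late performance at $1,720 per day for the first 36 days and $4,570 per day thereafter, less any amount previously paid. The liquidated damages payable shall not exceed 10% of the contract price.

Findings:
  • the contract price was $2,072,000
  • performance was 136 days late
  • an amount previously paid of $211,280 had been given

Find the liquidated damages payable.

First 36 days: 36 × $1,720 = $61,920
Remaining days: (136 − 36) × $4,570 = $457,000
Accrued per-day damages: $61,920 + $457,000 = $518,920
Less amount previously paid: $518,920 − $211,280 = $307,640
Cap: 10% of $2,072,000 = $207,200
Cap at $207,200: $307,640 exceeds the cap → $207,200

$207,200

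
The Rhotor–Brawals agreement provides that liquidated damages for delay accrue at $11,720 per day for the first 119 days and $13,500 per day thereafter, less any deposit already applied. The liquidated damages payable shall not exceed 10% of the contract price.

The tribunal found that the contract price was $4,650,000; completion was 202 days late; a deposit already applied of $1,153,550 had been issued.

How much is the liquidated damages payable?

First 119 days: 119 × $11,720 = $1,394,680
Remaining days: (202 − 119) × $13,500 = $1,120,500
Accrued per-day damages: $1,394,680 + $1,120,500 = $2,515,180
Less deposit already applied: $2,515,180 − $1,153,550 = $1,361,630
Cap: 10% of $4,650,000 = $465,000
Cap at $465,000: $1,361,630 exceeds the cap → $465,000

$465,000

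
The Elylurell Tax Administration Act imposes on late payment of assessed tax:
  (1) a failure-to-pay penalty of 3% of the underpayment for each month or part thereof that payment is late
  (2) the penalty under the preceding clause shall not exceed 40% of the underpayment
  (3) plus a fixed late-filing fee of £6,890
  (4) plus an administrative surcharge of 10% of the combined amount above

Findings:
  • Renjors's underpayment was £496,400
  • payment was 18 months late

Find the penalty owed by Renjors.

£225,995

Accrued rate: 3% × 18 = 54%, capped at 40% → 40%
Failure-to-pay penalty: 40% of £496,400 = £198,560
Penalty before surcharge: £198,560 + £6,890 = £205,450
Administrative surcharge: 10% of £205,450 = £20,545
Total penalty: £205,450 + £20,545 = £225,995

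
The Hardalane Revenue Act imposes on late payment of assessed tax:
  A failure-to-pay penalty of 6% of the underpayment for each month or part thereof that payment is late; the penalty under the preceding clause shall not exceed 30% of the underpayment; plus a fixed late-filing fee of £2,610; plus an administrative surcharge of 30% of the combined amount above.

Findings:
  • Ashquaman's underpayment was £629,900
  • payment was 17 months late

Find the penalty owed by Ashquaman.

£249,054

Accrued rate: 6% × 17 = 102%, capped at 30% → 30%
Failure-to-pay penalty: 30% of £629,900 = £188,970
Penalty before surcharge: £188,970 + £2,610 = £191,580
Administrative surcharge: 30% of £191,580 = £57,474
Total penalty: £191,580 + £57,474 = £249,054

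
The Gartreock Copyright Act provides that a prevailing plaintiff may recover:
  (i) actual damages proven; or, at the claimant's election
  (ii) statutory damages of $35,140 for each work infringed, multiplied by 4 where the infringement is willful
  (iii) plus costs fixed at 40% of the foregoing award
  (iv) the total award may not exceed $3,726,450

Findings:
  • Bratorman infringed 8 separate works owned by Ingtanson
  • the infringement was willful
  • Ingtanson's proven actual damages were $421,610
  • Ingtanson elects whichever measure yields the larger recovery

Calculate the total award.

$1,574,272

Statutory damages: 8 × $35,140 = $281,120
Multiplied by 4: 4 × $281,120 = $1,124,480
Greater of actual damages ($421,610) or enhanced statutory damages ($1,124,480): $1,124,480
Costs: 40% of $1,124,480 = $449,792
Award plus costs: $1,124,480 + $449,792 = $1,574,272
Cap at $3,726,450: $1,574,272 is within the cap, no reduction.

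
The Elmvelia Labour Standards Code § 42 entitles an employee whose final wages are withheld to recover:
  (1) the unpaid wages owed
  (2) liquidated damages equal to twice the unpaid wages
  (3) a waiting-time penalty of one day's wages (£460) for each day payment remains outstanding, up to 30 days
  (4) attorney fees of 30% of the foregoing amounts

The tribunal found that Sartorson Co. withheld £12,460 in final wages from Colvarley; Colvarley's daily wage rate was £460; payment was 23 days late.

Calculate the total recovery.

£62,348

Doubled: 2 × £12,460 = £24,920
Penalty days: min(23, 30) = 23
Waiting-time penalty: 23 × £460 = £10,580
Subtotal: £12,460 + £24,920 + £10,580 = £47,960
Attorney fees: 30% of £47,960 = £14,388
Total award: £47,960 + £14,388 = £62,348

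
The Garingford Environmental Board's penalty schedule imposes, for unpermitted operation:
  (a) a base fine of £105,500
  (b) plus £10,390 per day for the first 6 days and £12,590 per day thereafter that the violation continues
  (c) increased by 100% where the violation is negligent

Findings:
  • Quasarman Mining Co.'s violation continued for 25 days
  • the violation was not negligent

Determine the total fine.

First 6 days: 6 × £10,390 = £62,340
Remaining days: (25 − 6) × £12,590 = £239,210
Per-day component: £62,340 + £239,210 = £301,550
Base plus per-day: £105,500 + £301,550 = £407,050
The violation was not negligent: no 100% increase.

Civil penalty: £407,050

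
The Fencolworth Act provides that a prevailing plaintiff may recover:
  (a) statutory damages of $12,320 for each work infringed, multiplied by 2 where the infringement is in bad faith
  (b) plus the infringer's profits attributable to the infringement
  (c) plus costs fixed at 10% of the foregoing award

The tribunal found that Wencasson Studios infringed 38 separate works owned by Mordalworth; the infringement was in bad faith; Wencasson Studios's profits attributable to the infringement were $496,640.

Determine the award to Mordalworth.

Statutory damages: 38 × $12,320 = $468,160
Doubled: 2 × $468,160 = $936,320
Combined award: $936,320 + $496,640 = $1,432,960
Costs: 10% of $1,432,960 = $143,296
Award plus costs: $1,432,960 + $143,296 = $1,576,256

$1,576,256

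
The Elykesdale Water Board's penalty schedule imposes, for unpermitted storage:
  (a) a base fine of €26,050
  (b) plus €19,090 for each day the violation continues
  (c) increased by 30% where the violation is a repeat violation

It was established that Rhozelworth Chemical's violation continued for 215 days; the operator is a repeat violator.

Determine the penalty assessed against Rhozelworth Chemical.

€5,369,520

Per-day component: 215 × €19,090 = €4,104,350
Base plus per-day: €26,050 + €4,104,350 = €4,130,400
Enhancement: 30% of €4,130,400 = €1,239,120
Enhanced fine: €4,130,400 + €1,239,120 = €5,369,520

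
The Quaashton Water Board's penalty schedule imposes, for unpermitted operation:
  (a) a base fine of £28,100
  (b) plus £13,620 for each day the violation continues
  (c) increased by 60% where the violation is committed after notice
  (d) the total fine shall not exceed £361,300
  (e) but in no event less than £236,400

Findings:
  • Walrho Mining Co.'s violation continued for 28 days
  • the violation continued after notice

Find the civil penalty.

£361,300

Per-day component: 28 × £13,620 = £381,360
Base plus per-day: £28,100 + £381,360 = £409,460
Enhancement: 60% of £409,460 = £245,676
Enhanced fine: £409,460 + £245,676 = £655,136
Cap at £361,300: £655,136 exceeds the cap → £361,300
Minimum £236,400: £361,300 meets the minimum, no increase.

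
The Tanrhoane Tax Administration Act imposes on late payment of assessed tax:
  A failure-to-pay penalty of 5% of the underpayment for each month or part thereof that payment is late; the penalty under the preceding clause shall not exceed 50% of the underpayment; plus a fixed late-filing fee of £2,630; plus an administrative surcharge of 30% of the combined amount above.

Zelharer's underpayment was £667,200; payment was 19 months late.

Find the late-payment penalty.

Accrued rate: 5% × 19 = 95%, capped at 50% → 50%
Failure-to-pay penalty: 50% of £667,200 = £333,600
Penalty before surcharge: £333,600 + £2,630 = £336,230
Administrative surcharge: 30% of £336,230 = £100,869
Total penalty: £336,230 + £100,869 = £437,099

£437,099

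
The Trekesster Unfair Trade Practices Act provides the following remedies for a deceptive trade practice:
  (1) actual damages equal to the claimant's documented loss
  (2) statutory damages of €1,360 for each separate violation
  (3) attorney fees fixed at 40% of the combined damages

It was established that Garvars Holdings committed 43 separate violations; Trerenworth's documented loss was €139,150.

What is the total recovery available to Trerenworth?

Total recovery: €276,682

Statutory damages: 43 × €1,360 = €58,480
Combined damages: €139,150 + €58,480 = €197,630
Attorney fees: 40% of €197,630 = €79,052
Total recovery: €197,630 + €79,052 = €276,682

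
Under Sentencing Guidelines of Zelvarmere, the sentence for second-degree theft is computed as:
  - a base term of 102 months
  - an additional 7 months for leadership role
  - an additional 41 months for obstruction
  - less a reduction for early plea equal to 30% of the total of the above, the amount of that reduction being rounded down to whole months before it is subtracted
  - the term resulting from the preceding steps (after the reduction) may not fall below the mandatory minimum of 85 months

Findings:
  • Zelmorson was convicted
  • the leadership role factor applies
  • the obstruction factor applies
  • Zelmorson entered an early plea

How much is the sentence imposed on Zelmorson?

Leadership role enhancement: +7 months
Obstruction enhancement: +41 months
Adjusted term: 102 months + 7 months + 41 months = 150 months
Early plea reduction: 30% of 150 months = 45 months (rounded down)
After reduction: 150 − 45 = 105 months
Minimum 85 months: 105 months meets the minimum, no increase.

105 months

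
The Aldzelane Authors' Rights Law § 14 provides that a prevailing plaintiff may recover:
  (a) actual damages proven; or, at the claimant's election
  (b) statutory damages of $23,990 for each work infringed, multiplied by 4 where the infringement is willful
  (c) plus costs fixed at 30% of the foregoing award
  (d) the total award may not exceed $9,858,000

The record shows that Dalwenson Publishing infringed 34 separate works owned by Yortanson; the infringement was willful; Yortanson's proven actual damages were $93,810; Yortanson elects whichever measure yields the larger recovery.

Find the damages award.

Statutory damages: 34 × $23,990 = $815,660
Multiplied by 4: 4 × $815,660 = $3,262,640
Greater of actual damages ($93,810) or enhanced statutory damages ($3,262,640): $3,262,640
Costs: 30% of $3,262,640 = $978,792
Award plus costs: $3,262,640 + $978,792 = $4,241,432
Cap at $9,858,000: $4,241,432 is within the cap, no reduction.

$4,241,432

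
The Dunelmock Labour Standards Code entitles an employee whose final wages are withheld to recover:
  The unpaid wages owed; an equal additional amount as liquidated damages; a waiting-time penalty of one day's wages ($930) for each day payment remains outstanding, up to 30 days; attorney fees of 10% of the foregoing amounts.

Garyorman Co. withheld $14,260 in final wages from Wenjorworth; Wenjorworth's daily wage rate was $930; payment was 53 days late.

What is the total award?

$62,062

Liquidated damages (equal amount): $14,260
Penalty days: min(53, 30) = 30
Waiting-time penalty: 30 × $930 = $27,900
Subtotal: $14,260 + $14,260 + $27,900 = $56,420
Attorney fees: 10% of $56,420 = $5,642
Total award: $56,420 + $5,642 = $62,062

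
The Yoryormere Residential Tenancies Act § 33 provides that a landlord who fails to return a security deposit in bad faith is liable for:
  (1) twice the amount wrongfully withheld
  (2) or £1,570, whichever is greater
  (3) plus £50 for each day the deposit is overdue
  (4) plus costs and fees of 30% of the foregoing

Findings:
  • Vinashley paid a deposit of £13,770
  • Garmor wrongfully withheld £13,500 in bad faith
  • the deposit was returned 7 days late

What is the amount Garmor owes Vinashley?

£35,555

Doubled: 2 × £13,500 = £27,000
Minimum £1,570: £27,000 meets the minimum, no increase.
Late-return penalty: 7 × £50 = £350
Damages plus late penalty: £27,000 + £350 = £27,350
Costs and fees: 30% of £27,350 = £8,205
Total recovery: £27,350 + £8,205 = £35,555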